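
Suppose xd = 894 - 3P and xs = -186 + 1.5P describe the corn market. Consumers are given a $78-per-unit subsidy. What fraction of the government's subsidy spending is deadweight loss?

DWL / government spending = 13/84

Pre-subsidy: 894 - 3P = -186 + 1.5P gives P* = 240, x* = 174.
With the rebate, buyers effectively pay Pb = Ps − 78, where Ps is the price sellers receive.
Demand in terms of Ps becomes xd = 894 − 3(Ps − 78) = 1128 - 3Ps. Setting this equal to supply: 1128 - 3Ps = -186 + 1.5Ps, so Ps = 292.
Buyers pay Pb = 292 − 78 = 214; x' = -186 + 1.5·292 = 252.
ΔCS = ½(174 + 252)(240 − 214) = 5538; ΔPS = ½(174 + 252)(292 − 240) = 11076.
Government spending = 78 × 252 = 19656.
DWL = ½ × 78 × (252 − 174) = 3042; fraction = 3042 / 19656 = 13/84.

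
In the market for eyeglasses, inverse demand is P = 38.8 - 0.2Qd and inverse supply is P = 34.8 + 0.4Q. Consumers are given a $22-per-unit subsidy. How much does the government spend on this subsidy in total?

Government cost = 2860/3

Pre-subsidy: 38.8 - 0.2Q = 34.8 + 0.4Q gives Q* = 20/3 and P* = 562/15.
With the rebate, buyers effectively pay Pb = Ps − 22, where Ps is the price sellers receive.
On the curves, Pb = 38.8 - 0.2Q and Ps = 34.8 + 0.4Q; the wedge Ps − Pb = 22 gives 34.8 + 0.4Q − (38.8 - 0.2Q) = 22, so Q' = 130/3.
Then Pb = 38.8 − 0.2·(130/3) = 452/15 and Ps = 34.8 + 0.4·(130/3) = 782/15.
Government outlay = subsidy × quantity = 22 × 130/3 = 2860/3.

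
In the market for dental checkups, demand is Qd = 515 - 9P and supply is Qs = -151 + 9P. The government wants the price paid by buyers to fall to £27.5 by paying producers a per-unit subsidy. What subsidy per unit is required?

Required subsidy s = £19 per unit

At a buyer price of 27.5, quantity demanded is 515 − 9·27.5 = 267.5.
Sellers supply 267.5 only when they receive Ps with -151 + 9·Ps = 267.5, i.e. Ps = 46.5.
s = Ps − Pb = 46.5 − 27.5 = 19.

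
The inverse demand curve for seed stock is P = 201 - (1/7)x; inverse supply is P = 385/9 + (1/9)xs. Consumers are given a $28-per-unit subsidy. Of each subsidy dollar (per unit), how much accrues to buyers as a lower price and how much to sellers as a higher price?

Pre-subsidy: 201 - (1/7)x = 385/9 + (1/9)x gives x* = 623 and P* = 112.
With the rebate, buyers effectively pay Pb = Ps − 28, where Ps is the price sellers receive.
On the curves, Pb = 201 - (1/7)x and Ps = 385/9 + (1/9)x; the wedge Ps − Pb = 28 gives 385/9 + (1/9)x − (201 - (1/7)x) = 28, so x' = 733.25.
Then Pb = 201 − (1/7)·733.25 = 96.25 and Ps = 385/9 + (1/9)·733.25 = 124.25.
Buyers' price falls by P* − Pb = 112 − 96.25 = 15.75; sellers' price rises by Ps − P* = 124.25 − 112 = 12.25.

Buyers gain $15.75 per unit; sellers gain $12.25 per unit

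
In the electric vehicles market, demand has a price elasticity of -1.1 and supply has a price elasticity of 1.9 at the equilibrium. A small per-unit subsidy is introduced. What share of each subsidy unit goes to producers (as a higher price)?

For a small subsidy around the equilibrium, the benefit split depends on the relative slopes, which at a point are proportional to the elasticities.
Buyer share = εs/(εs + |εd|) = 1.9/(1.9 + 1.1) = 19/30; seller share = |εd|/(εs + |εd|) = 11/30.
So producers capture 11/30 of the subsidy.

Producer share = 11/30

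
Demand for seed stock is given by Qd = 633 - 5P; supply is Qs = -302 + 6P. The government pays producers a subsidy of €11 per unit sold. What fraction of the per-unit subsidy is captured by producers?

Pre-subsidy: 633 - 5P = -302 + 6P gives P* = 85, Q* = 208.
With the subsidy, sellers receive Ps = Pb + 11 for each unit, where Pb is the price buyers pay.
Supply in terms of Pb becomes Qs = -302 + 6(Pb + 11) = -236 + 6Pb. Setting this equal to demand: 633 - 5Pb = -236 + 6Pb, so Pb = 79.
Sellers receive Ps = 79 + 11 = 90; Q' = 633 − 5·79 = 238.
Buyers' price falls by P* − Pb = 85 − 79 = 6; sellers' price rises by Ps − P* = 90 − 85 = 5.
So producers capture 5/11 = 5/11 of each unit of subsidy.

Producer share = 5/11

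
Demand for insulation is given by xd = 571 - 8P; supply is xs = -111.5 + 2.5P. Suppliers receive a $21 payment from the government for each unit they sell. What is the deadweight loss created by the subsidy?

Deadweight loss = $420

Pre-subsidy: 571 - 8P = -111.5 + 2.5P gives P* = 65, x* = 51.
With the subsidy, sellers receive Ps = Pb + 21 for each unit, where Pb is the price buyers pay.
Supply in terms of Pb becomes xs = -111.5 + 2.5(Pb + 21) = -59 + 2.5Pb. Setting this equal to demand: 571 - 8Pb = -59 + 2.5Pb, so Pb = 60.
Sellers receive Ps = 60 + 21 = 81; x' = 571 − 8·60 = 91.
The subsidy expands output by 91 − 51 = 40 past the efficient level; on those units the gap between marginal cost and willingness to pay runs from 0 up to 21.
DWL = ½ × 21 × 40 = 420.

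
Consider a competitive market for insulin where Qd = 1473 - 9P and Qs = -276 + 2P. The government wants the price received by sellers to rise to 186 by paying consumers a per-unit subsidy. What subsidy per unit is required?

At a seller price of 186, quantity supplied is -276 + 2·186 = 96.
Buyers absorb 96 only when they pay Pb with 1473 − 9·Pb = 96, i.e. Pb = 153.
s = Ps − Pb = 186 − 153 = 33.

Required subsidy s = 33 per unit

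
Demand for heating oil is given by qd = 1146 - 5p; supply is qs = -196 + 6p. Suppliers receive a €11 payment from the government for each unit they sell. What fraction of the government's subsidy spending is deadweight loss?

DWL / government spending = 15/566

Pre-subsidy: 1146 - 5p = -196 + 6p gives p* = 122, q* = 536.
With the subsidy, sellers receive ps = pb + 11 for each unit, where pb is the price buyers pay.
Supply in terms of pb becomes qs = -196 + 6(pb + 11) = -130 + 6pb. Setting this equal to demand: 1146 - 5pb = -130 + 6pb, so pb = 116.
Sellers receive ps = 116 + 11 = 127; q' = 1146 − 5·116 = 566.
ΔCS = ½(536 + 566)(122 − 116) = 3306; ΔPS = ½(536 + 566)(127 − 122) = 2755.
Government spending = 11 × 566 = 6226.
DWL = ½ × 11 × (566 − 536) = 165; fraction = 165 / 6226 = 15/566.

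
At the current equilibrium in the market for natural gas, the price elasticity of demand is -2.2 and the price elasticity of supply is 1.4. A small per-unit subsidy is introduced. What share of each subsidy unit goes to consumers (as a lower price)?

For a small subsidy around the equilibrium, the benefit split depends on the relative slopes, which at a point are proportional to the elasticities.
Buyer share = εs/(εs + |εd|) = 1.4/(1.4 + 2.2) = 7/18; seller share = |εd|/(εs + |εd|) = 11/18.

Consumer share = 7/18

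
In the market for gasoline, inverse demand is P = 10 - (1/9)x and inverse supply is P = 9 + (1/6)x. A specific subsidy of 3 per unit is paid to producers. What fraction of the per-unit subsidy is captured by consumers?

Pre-subsidy: 10 - (1/9)x = 9 + (1/6)x gives x* = 3.6 and P* = 9.6.
With the subsidy, sellers receive Ps = Pb + 3 for each unit, where Pb is the price buyers pay.
On the curves, Pb = 10 - (1/9)x and Ps = 9 + (1/6)x; the wedge Ps − Pb = 3 gives 9 + (1/6)x − (10 - (1/9)x) = 3, so x' = 14.4.
Then Pb = 10 − (1/9)·14.4 = 8.4 and Ps = 9 + (1/6)·14.4 = 11.4.
Buyers' price falls by P* − Pb = 9.6 − 8.4 = 1.2; sellers' price rises by Ps − P* = 11.4 − 9.6 = 1.8.
So consumers capture 1.2/3 = 0.4 of each unit of subsidy.

Consumer share = 0.4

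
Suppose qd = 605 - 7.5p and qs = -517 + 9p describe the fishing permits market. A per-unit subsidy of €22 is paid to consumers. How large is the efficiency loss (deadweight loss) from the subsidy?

Deadweight loss = €990

Pre-subsidy: 605 - 7.5p = -517 + 9p gives p* = 68, q* = 95.
With the rebate, buyers effectively pay pb = ps − 22, where ps is the price sellers receive.
Demand in terms of ps becomes qd = 605 − 7.5(ps − 22) = 770 - 7.5ps. Setting this equal to supply: 770 - 7.5ps = -517 + 9ps, so ps = 78.
Buyers pay pb = 78 − 22 = 56; q' = -517 + 9·78 = 185.
The subsidy expands output by 185 − 95 = 90 past the efficient level; on those units the gap between marginal cost and willingness to pay runs from 0 up to 22.
DWL = ½ × 22 × 90 = 990.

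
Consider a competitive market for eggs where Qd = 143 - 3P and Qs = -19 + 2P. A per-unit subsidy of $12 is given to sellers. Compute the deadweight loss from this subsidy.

Deadweight loss = $86.4

Pre-subsidy: 143 - 3P = -19 + 2P gives P* = 32.4, Q* = 45.8.
With the subsidy, sellers receive Ps = Pb + 12 for each unit, where Pb is the price buyers pay.
Supply in terms of Pb becomes Qs = -19 + 2(Pb + 12) = 5 + 2Pb. Setting this equal to demand: 143 - 3Pb = 5 + 2Pb, so Pb = 27.6.
Sellers receive Ps = 27.6 + 12 = 39.6; Q' = 143 − 3·27.6 = 60.2.
The subsidy expands output by 60.2 − 45.8 = 14.4 past the efficient level; on those units the gap between marginal cost and willingness to pay runs from 0 up to 12.
DWL = ½ × 12 × 14.4 = 86.4.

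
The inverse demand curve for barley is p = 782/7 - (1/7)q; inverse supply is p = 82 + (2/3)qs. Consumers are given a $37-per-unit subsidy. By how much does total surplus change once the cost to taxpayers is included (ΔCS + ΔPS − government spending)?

Net change in total surplus = -28749/34

Pre-subsidy: 782/7 - (1/7)q = 82 + (2/3)q gives q* = 624/17 and p* = 1810/17.
With the rebate, buyers effectively pay pb = ps − 37, where ps is the price sellers receive.
On the curves, pb = 782/7 - (1/7)q and ps = 82 + (2/3)q; the wedge ps − pb = 37 gives 82 + (2/3)q − (782/7 - (1/7)q) = 37, so q' = 1401/17.
Then pb = 782/7 − (1/7)·(1401/17) = 1699/17 and ps = 82 + (2/3)·(1401/17) = 2328/17.
ΔCS = ½(624/17 + 1401/17)(1810/17 − 1699/17) = 224775/578; ΔPS = ½(624/17 + 1401/17)(2328/17 − 1810/17) = 524475/289.
Government spending = 37 × 1401/17 = 51837/17.
Net change = 224775/578 + 524475/289 − 51837/17 = -28749/34. The loss equals the DWL triangle ½·37·777/17.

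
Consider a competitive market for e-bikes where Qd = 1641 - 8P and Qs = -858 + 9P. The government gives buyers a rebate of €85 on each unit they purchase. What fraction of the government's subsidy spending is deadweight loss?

Pre-subsidy: 1641 - 8P = -858 + 9P gives P* = 147, Q* = 465.
With the rebate, buyers effectively pay Pb = Ps − 85, where Ps is the price sellers receive.
Demand in terms of Ps becomes Qd = 1641 − 8(Ps − 85) = 2321 - 8Ps. Setting this equal to supply: 2321 - 8Ps = -858 + 9Ps, so Ps = 187.
Buyers pay Pb = 187 − 85 = 102; Q' = -858 + 9·187 = 825.
ΔCS = ½(465 + 825)(147 − 102) = 29025; ΔPS = ½(465 + 825)(187 − 147) = 25800.
Government spending = 85 × 825 = 70125.
DWL = ½ × 85 × (825 − 465) = 15300; fraction = 15300 / 70125 = 12/55.

DWL / government spending = 12/55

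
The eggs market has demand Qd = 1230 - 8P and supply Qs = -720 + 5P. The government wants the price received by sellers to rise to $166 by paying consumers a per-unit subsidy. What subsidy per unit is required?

Required subsidy s = $26 per unit

At a seller price of 166, quantity supplied is -720 + 5·166 = 110.
Buyers absorb 110 only when they pay Pb with 1230 − 8·Pb = 110, i.e. Pb = 140.
s = Ps − Pb = 166 − 140 = 26.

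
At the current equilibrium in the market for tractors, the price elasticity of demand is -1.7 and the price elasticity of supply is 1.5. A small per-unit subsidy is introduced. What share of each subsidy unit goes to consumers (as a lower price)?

Consumer share = 0.46875

For a small subsidy around the equilibrium, the benefit split depends on the relative slopes, which at a point are proportional to the elasticities.
Buyer share = εs/(εs + |εd|) = 1.5/(1.5 + 1.7) = 0.46875; seller share = |εd|/(εs + |εd|) = 0.53125.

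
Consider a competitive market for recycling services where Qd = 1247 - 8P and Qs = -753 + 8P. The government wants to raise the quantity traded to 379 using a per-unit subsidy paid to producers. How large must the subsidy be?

At Q = 379, invert demand for the buyer price: Pb = (1247 − 379)/8 = 108.5; invert supply for the seller price: Ps = (379 − (-753))/8 = 141.5.
The subsidy must fill the gap: s = Ps − Pb = 141.5 − 108.5 = 33.

Required subsidy s = 33 per unit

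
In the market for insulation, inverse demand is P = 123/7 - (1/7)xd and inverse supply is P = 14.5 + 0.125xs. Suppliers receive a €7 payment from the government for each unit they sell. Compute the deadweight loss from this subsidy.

Pre-subsidy: 123/7 - (1/7)x = 14.5 + 0.125x gives x* = 172/15 and P* = 239/15.
With the subsidy, sellers receive Ps = Pb + 7 for each unit, where Pb is the price buyers pay.
On the curves, Pb = 123/7 - (1/7)x and Ps = 14.5 + 0.125x; the wedge Ps − Pb = 7 gives 14.5 + 0.125x − (123/7 - (1/7)x) = 7, so x' = 37.6.
Then Pb = 123/7 − (1/7)·37.6 = 12.2 and Ps = 14.5 + 0.125·37.6 = 19.2.
The subsidy expands output by 37.6 − 172/15 = 392/15 past the efficient level; on those units the gap between marginal cost and willingness to pay runs from 0 up to 7.
DWL = ½ × 7 × 392/15 = 1372/15.

Deadweight loss = 1372/15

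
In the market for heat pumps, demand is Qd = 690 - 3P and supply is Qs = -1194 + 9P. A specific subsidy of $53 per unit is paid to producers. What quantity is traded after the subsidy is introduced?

Pre-subsidy: 690 - 3P = -1194 + 9P gives P* = 157, Q* = 219.
With the subsidy, sellers receive Ps = Pb + 53 for each unit, where Pb is the price buyers pay.
Supply in terms of Pb becomes Qs = -1194 + 9(Pb + 53) = -717 + 9Pb. Setting this equal to demand: 690 - 3Pb = -717 + 9Pb, so Pb = 117.25.
Sellers receive Ps = 117.25 + 53 = 170.25; Q' = 690 − 3·117.25 = 338.25.

Q' = 338.25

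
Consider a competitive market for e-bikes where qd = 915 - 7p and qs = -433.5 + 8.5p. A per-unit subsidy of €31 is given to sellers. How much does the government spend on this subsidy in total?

Government cost = €13175

Pre-subsidy: 915 - 7p = -433.5 + 8.5p gives p* = 87, q* = 306.
With the subsidy, sellers receive ps = pb + 31 for each unit, where pb is the price buyers pay.
Supply in terms of pb becomes qs = -433.5 + 8.5(pb + 31) = -170 + 8.5pb. Setting this equal to demand: 915 - 7pb = -170 + 8.5pb, so pb = 70.
Sellers receive ps = 70 + 31 = 101; q' = 915 − 7·70 = 425.
Government outlay = subsidy × quantity = 31 × 425 = 13175.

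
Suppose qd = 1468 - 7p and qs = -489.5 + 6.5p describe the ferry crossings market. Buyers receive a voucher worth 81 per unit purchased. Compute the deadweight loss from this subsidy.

Pre-subsidy: 1468 - 7p = -489.5 + 6.5p gives p* = 145, q* = 453.
With the rebate, buyers effectively pay pb = ps − 81, where ps is the price sellers receive.
Demand in terms of ps becomes qd = 1468 − 7(ps − 81) = 2035 - 7ps. Setting this equal to supply: 2035 - 7ps = -489.5 + 6.5ps, so ps = 187.
Buyers pay pb = 187 − 81 = 106; q' = -489.5 + 6.5·187 = 726.
The subsidy expands output by 726 − 453 = 273 past the efficient level; on those units the gap between marginal cost and willingness to pay runs from 0 up to 81.
DWL = ½ × 81 × 273 = 11056.5.

Deadweight loss = 11056.5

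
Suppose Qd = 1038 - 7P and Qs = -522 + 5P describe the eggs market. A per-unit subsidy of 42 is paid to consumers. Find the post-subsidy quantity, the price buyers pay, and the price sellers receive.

Q' = 250.5; buyers pay 112.5; sellers receive 154.5

Pre-subsidy: 1038 - 7P = -522 + 5P gives P* = 130, Q* = 128.
With the rebate, buyers effectively pay Pb = Ps − 42, where Ps is the price sellers receive.
Demand in terms of Ps becomes Qd = 1038 − 7(Ps − 42) = 1332 - 7Ps. Setting this equal to supply: 1332 - 7Ps = -522 + 5Ps, so Ps = 154.5.
Buyers pay Pb = 154.5 − 42 = 112.5; Q' = -522 + 5·154.5 = 250.5.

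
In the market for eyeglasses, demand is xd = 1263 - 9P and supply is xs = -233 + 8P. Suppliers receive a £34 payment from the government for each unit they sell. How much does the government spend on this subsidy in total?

Government cost = £20910

Pre-subsidy: 1263 - 9P = -233 + 8P gives P* = 88, x* = 471.
With the subsidy, sellers receive Ps = Pb + 34 for each unit, where Pb is the price buyers pay.
Supply in terms of Pb becomes xs = -233 + 8(Pb + 34) = 39 + 8Pb. Setting this equal to demand: 1263 - 9Pb = 39 + 8Pb, so Pb = 72.
Sellers receive Ps = 72 + 34 = 106; x' = 1263 − 9·72 = 615.
Government outlay = subsidy × quantity = 34 × 615 = 20910.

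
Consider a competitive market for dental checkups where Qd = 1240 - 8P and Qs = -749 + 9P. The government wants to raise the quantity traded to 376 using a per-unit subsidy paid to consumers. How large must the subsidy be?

At Q = 376, invert demand for the buyer price: Pb = (1240 − 376)/8 = 108; invert supply for the seller price: Ps = (376 − (-749))/9 = 125.
The subsidy must fill the gap: s = Ps − Pb = 125 − 108 = 17.

Required subsidy s = 17 per unit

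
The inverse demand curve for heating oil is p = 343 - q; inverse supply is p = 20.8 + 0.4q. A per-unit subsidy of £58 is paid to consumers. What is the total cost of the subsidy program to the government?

Pre-subsidy: 343 - q = 20.8 + 0.4q gives q* = 1611/7 and p* = 790/7.
With the rebate, buyers effectively pay pb = ps − 58, where ps is the price sellers receive.
On the curves, pb = 343 - q and ps = 20.8 + 0.4q; the wedge ps − pb = 58 gives 20.8 + 0.4q − (343 - q) = 58, so q' = 1901/7.
Then pb = 343 − 1·(1901/7) = 500/7 and ps = 20.8 + 0.4·(1901/7) = 906/7.
Government outlay = subsidy × quantity = 58 × 1901/7 = 110258/7.

Government cost = 110258/7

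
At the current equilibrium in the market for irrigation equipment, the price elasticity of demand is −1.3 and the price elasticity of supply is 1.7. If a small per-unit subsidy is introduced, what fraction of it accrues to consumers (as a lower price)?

Consumer share = 17/30

For a small subsidy around the equilibrium, the benefit split depends on the relative slopes, which at a point are proportional to the elasticities.
Buyer share = εs/(εs + |εd|) = 1.7/(1.7 + 1.3) = 17/30; seller share = |εd|/(εs + |εd|) = 13/30.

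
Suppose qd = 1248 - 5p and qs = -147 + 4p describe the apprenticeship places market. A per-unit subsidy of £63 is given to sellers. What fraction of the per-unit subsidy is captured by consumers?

Consumer share = 4/9

Pre-subsidy: 1248 - 5p = -147 + 4p gives p* = 155, q* = 473.
With the subsidy, sellers receive ps = pb + 63 for each unit, where pb is the price buyers pay.
Supply in terms of pb becomes qs = -147 + 4(pb + 63) = 105 + 4pb. Setting this equal to demand: 1248 - 5pb = 105 + 4pb, so pb = 127.
Sellers receive ps = 127 + 63 = 190; q' = 1248 − 5·127 = 613.
Buyers' price falls by p* − pb = 155 − 127 = 28; sellers' price rises by ps − p* = 190 − 155 = 35.
So consumers capture 28/63 = 4/9 of each unit of subsidy.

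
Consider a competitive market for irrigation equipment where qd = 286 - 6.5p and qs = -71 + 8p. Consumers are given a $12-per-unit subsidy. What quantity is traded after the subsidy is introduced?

q' = 169

Pre-subsidy: 286 - 6.5p = -71 + 8p gives p* = 714/29, q* = 3653/29.
With the rebate, buyers effectively pay pb = ps − 12, where ps is the price sellers receive.
Demand in terms of ps becomes qd = 286 − 6.5(ps − 12) = 364 - 6.5ps. Setting this equal to supply: 364 - 6.5ps = -71 + 8ps, so ps = 30.
Buyers pay pb = 30 − 12 = 18; q' = -71 + 8·30 = 169.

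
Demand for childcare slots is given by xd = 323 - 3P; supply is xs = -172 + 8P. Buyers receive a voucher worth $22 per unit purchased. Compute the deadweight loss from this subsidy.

Deadweight loss = $528

Pre-subsidy: 323 - 3P = -172 + 8P gives P* = 45, x* = 188.
With the rebate, buyers effectively pay Pb = Ps − 22, where Ps is the price sellers receive.
Demand in terms of Ps becomes xd = 323 − 3(Ps − 22) = 389 - 3Ps. Setting this equal to supply: 389 - 3Ps = -172 + 8Ps, so Ps = 51.
Buyers pay Pb = 51 − 22 = 29; x' = -172 + 8·51 = 236.
The subsidy expands output by 236 − 188 = 48 past the efficient level; on those units the gap between marginal cost and willingness to pay runs from 0 up to 22.
DWL = ½ × 22 × 48 = 528.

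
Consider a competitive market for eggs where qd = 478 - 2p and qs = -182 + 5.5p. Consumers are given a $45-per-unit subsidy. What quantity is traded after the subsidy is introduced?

q' = 368

Pre-subsidy: 478 - 2p = -182 + 5.5p gives p* = 88, q* = 302.
With the rebate, buyers effectively pay pb = ps − 45, where ps is the price sellers receive.
Demand in terms of ps becomes qd = 478 − 2(ps − 45) = 568 - 2ps. Setting this equal to supply: 568 - 2ps = -182 + 5.5ps, so ps = 100.
Buyers pay pb = 100 − 45 = 55; q' = -182 + 5.5·100 = 368.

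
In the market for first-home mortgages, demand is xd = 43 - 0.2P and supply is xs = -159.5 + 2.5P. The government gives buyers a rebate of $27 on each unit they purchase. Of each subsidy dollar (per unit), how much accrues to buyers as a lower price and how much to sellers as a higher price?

Pre-subsidy: 43 - 0.2P = -159.5 + 2.5P gives P* = 75, x* = 28.
With the rebate, buyers effectively pay Pb = Ps − 27, where Ps is the price sellers receive.
Demand in terms of Ps becomes xd = 43 − 0.2(Ps − 27) = 48.4 - 0.2Ps. Setting this equal to supply: 48.4 - 0.2Ps = -159.5 + 2.5Ps, so Ps = 77.
Buyers pay Pb = 77 − 27 = 50; x' = -159.5 + 2.5·77 = 33.
Buyers' price falls by P* − Pb = 75 − 50 = 25; sellers' price rises by Ps − P* = 77 − 75 = 2.

Buyers gain $25 per unit; sellers gain $2 per unit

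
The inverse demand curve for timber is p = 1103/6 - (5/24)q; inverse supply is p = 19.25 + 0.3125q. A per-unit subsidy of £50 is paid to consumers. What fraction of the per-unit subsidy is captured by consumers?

Pre-subsidy: 1103/6 - (5/24)q = 19.25 + 0.3125q gives q* = 316 and p* = 118.
With the rebate, buyers effectively pay pb = ps − 50, where ps is the price sellers receive.
On the curves, pb = 1103/6 - (5/24)q and ps = 19.25 + 0.3125q; the wedge ps − pb = 50 gives 19.25 + 0.3125q − (1103/6 - (5/24)q) = 50, so q' = 412.
Then pb = 1103/6 − (5/24)·412 = 98 and ps = 19.25 + 0.3125·412 = 148.
Buyers' price falls by p* − pb = 118 − 98 = 20; sellers' price rises by ps − p* = 148 − 118 = 30.
So consumers capture 20/50 = 0.4 of each unit of subsidy.

Consumer share = 0.4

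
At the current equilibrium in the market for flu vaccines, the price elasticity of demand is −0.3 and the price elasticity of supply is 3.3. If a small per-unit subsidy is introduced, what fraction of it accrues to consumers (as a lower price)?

Consumer share = 11/12

For a small subsidy around the equilibrium, the benefit split depends on the relative slopes, which at a point are proportional to the elasticities.
Buyer share = εs/(εs + |εd|) = 3.3/(3.3 + 0.3) = 11/12; seller share = |εd|/(εs + |εd|) = 1/12.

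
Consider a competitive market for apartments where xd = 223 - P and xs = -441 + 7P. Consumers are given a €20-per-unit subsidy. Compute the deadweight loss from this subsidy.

Deadweight loss = €175

Pre-subsidy: 223 - P = -441 + 7P gives P* = 83, x* = 140.
With the rebate, buyers effectively pay Pb = Ps − 20, where Ps is the price sellers receive.
Demand in terms of Ps becomes xd = 223 − 1(Ps − 20) = 243 - Ps. Setting this equal to supply: 243 - Ps = -441 + 7Ps, so Ps = 85.5.
Buyers pay Pb = 85.5 − 20 = 65.5; x' = -441 + 7·85.5 = 157.5.
The subsidy expands output by 157.5 − 140 = 17.5 past the efficient level; on those units the gap between marginal cost and willingness to pay runs from 0 up to 20.
DWL = ½ × 20 × 17.5 = 175.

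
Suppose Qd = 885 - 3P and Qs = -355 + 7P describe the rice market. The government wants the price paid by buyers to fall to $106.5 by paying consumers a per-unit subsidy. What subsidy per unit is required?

Required subsidy s = $25 per unit

At a buyer price of 106.5, quantity demanded is 885 − 3·106.5 = 565.5.
Sellers supply 565.5 only when they receive Ps with -355 + 7·Ps = 565.5, i.e. Ps = 131.5.
s = Ps − Pb = 131.5 − 106.5 = 25.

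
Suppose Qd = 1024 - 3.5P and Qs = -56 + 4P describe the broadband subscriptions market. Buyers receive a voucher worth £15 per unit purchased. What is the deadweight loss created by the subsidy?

Deadweight loss = £210

Pre-subsidy: 1024 - 3.5P = -56 + 4P gives P* = 144, Q* = 520.
With the rebate, buyers effectively pay Pb = Ps − 15, where Ps is the price sellers receive.
Demand in terms of Ps becomes Qd = 1024 − 3.5(Ps − 15) = 1076.5 - 3.5Ps. Setting this equal to supply: 1076.5 - 3.5Ps = -56 + 4Ps, so Ps = 151.
Buyers pay Pb = 151 − 15 = 136; Q' = -56 + 4·151 = 548.
The subsidy expands output by 548 − 520 = 28 past the efficient level; on those units the gap between marginal cost and willingness to pay runs from 0 up to 15.
DWL = ½ × 15 × 28 = 210.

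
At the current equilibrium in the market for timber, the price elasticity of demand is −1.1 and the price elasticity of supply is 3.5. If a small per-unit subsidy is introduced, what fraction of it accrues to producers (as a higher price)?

Producer share = 11/46

For a small subsidy around the equilibrium, the benefit split depends on the relative slopes, which at a point are proportional to the elasticities.
Buyer share = εs/(εs + |εd|) = 3.5/(3.5 + 1.1) = 35/46; seller share = |εd|/(εs + |εd|) = 11/46.
So producers capture 11/46 of the subsidy.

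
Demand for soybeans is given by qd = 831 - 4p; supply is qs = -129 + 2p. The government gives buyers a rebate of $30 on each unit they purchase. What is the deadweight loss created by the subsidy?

Deadweight loss = $600

Pre-subsidy: 831 - 4p = -129 + 2p gives p* = 160, q* = 191.
With the rebate, buyers effectively pay pb = ps − 30, where ps is the price sellers receive.
Demand in terms of ps becomes qd = 831 − 4(ps − 30) = 951 - 4ps. Setting this equal to supply: 951 - 4ps = -129 + 2ps, so ps = 180.
Buyers pay pb = 180 − 30 = 150; q' = -129 + 2·180 = 231.
The subsidy expands output by 231 − 191 = 40 past the efficient level; on those units the gap between marginal cost and willingness to pay runs from 0 up to 30.
DWL = ½ × 30 × 40 = 600.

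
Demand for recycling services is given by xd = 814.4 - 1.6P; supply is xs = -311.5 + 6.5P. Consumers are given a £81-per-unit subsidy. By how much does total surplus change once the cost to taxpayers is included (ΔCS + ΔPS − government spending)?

Pre-subsidy: 814.4 - 1.6P = -311.5 + 6.5P gives P* = 139, x* = 592.
With the rebate, buyers effectively pay Pb = Ps − 81, where Ps is the price sellers receive.
Demand in terms of Ps becomes xd = 814.4 − 1.6(Ps − 81) = 944 - 1.6Ps. Setting this equal to supply: 944 - 1.6Ps = -311.5 + 6.5Ps, so Ps = 155.
Buyers pay Pb = 155 − 81 = 74; x' = -311.5 + 6.5·155 = 696.
ΔCS = ½(592 + 696)(139 − 74) = 41860; ΔPS = ½(592 + 696)(155 − 139) = 10304.
Government spending = 81 × 696 = 56376.
Net change = 41860 + 10304 − 56376 = -4212. The loss equals the DWL triangle ½·81·104.

Net change in total surplus = -£4212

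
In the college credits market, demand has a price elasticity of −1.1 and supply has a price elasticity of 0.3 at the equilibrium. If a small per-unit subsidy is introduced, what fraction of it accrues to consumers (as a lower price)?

Consumer share = 3/14

For a small subsidy around the equilibrium, the benefit split depends on the relative slopes, which at a point are proportional to the elasticities.
Buyer share = εs/(εs + |εd|) = 0.3/(0.3 + 1.1) = 3/14; seller share = |εd|/(εs + |εd|) = 11/14.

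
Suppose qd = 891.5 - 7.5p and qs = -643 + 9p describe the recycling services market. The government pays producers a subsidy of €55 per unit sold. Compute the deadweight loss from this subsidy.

Deadweight loss = €6187.5

Pre-subsidy: 891.5 - 7.5p = -643 + 9p gives p* = 93, q* = 194.
With the subsidy, sellers receive ps = pb + 55 for each unit, where pb is the price buyers pay.
Supply in terms of pb becomes qs = -643 + 9(pb + 55) = -148 + 9pb. Setting this equal to demand: 891.5 - 7.5pb = -148 + 9pb, so pb = 63.
Sellers receive ps = 63 + 55 = 118; q' = 891.5 − 7.5·63 = 419.
The subsidy expands output by 419 − 194 = 225 past the efficient level; on those units the gap between marginal cost and willingness to pay runs from 0 up to 55.
DWL = ½ × 55 × 225 = 6187.5.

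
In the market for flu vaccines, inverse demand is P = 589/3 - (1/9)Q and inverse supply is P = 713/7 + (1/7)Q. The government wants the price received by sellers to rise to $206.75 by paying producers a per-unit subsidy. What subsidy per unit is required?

At a seller price of 206.75, quantity supplied is -713 + 7·206.75 = 734.25.
Buyers absorb 734.25 only when they pay Pb = 589/3 − (1/9)·734.25 = 114.75.
s = Ps − Pb = 206.75 − 114.75 = 92.

Required subsidy s = $92 per unit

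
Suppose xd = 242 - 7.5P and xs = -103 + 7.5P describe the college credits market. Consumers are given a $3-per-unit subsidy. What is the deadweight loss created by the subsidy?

Pre-subsidy: 242 - 7.5P = -103 + 7.5P gives P* = 23, x* = 69.5.
With the rebate, buyers effectively pay Pb = Ps − 3, where Ps is the price sellers receive.
Demand in terms of Ps becomes xd = 242 − 7.5(Ps − 3) = 264.5 - 7.5Ps. Setting this equal to supply: 264.5 - 7.5Ps = -103 + 7.5Ps, so Ps = 24.5.
Buyers pay Pb = 24.5 − 3 = 21.5; x' = -103 + 7.5·24.5 = 80.75.
The subsidy expands output by 80.75 − 69.5 = 11.25 past the efficient level; on those units the gap between marginal cost and willingness to pay runs from 0 up to 3.
DWL = ½ × 3 × 11.25 = 16.875.

Deadweight loss = $16.875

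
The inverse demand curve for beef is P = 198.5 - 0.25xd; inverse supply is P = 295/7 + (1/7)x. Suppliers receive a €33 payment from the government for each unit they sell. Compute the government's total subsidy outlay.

Pre-subsidy: 198.5 - 0.25x = 295/7 + (1/7)x gives x* = 398 and P* = 99.
With the subsidy, sellers receive Ps = Pb + 33 for each unit, where Pb is the price buyers pay.
On the curves, Pb = 198.5 - 0.25x and Ps = 295/7 + (1/7)x; the wedge Ps − Pb = 33 gives 295/7 + (1/7)x − (198.5 - 0.25x) = 33, so x' = 482.
Then Pb = 198.5 − 0.25·482 = 78 and Ps = 295/7 + (1/7)·482 = 111.
Government outlay = subsidy × quantity = 33 × 482 = 15906.

Government cost = €15906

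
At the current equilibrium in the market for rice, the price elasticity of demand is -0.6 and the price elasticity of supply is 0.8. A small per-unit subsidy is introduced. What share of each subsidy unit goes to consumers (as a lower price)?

Consumer share = 4/7

For a small subsidy around the equilibrium, the benefit split depends on the relative slopes, which at a point are proportional to the elasticities.
Buyer share = εs/(εs + |εd|) = 0.8/(0.8 + 0.6) = 4/7; seller share = |εd|/(εs + |εd|) = 3/7.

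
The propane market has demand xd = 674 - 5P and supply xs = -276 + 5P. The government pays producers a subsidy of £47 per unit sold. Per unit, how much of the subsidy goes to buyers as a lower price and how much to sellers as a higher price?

Pre-subsidy: 674 - 5P = -276 + 5P gives P* = 95, x* = 199.
With the subsidy, sellers receive Ps = Pb + 47 for each unit, where Pb is the price buyers pay.
Supply in terms of Pb becomes xs = -276 + 5(Pb + 47) = -41 + 5Pb. Setting this equal to demand: 674 - 5Pb = -41 + 5Pb, so Pb = 71.5.
Sellers receive Ps = 71.5 + 47 = 118.5; x' = 674 − 5·71.5 = 316.5.
Buyers' price falls by P* − Pb = 95 − 71.5 = 23.5; sellers' price rises by Ps − P* = 118.5 − 95 = 23.5.

Buyers gain £23.5 per unit; sellers gain £23.5 per unit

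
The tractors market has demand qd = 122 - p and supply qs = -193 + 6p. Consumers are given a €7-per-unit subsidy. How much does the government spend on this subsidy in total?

Pre-subsidy: 122 - p = -193 + 6p gives p* = 45, q* = 77.
With the rebate, buyers effectively pay pb = ps − 7, where ps is the price sellers receive.
Demand in terms of ps becomes qd = 122 − 1(ps − 7) = 129 - ps. Setting this equal to supply: 129 - ps = -193 + 6ps, so ps = 46.
Buyers pay pb = 46 − 7 = 39; q' = -193 + 6·46 = 83.
Government outlay = subsidy × quantity = 7 × 83 = 581.

Government cost = €581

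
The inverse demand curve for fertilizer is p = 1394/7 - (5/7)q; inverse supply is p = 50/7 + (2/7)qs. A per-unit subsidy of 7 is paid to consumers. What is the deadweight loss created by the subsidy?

Deadweight loss = 24.5

Pre-subsidy: 1394/7 - (5/7)q = 50/7 + (2/7)q gives q* = 192 and p* = 62.
With the rebate, buyers effectively pay pb = ps − 7, where ps is the price sellers receive.
On the curves, pb = 1394/7 - (5/7)q and ps = 50/7 + (2/7)q; the wedge ps − pb = 7 gives 50/7 + (2/7)q − (1394/7 - (5/7)q) = 7, so q' = 199.
Then pb = 1394/7 − (5/7)·199 = 57 and ps = 50/7 + (2/7)·199 = 64.
The subsidy expands output by 199 − 192 = 7 past the efficient level; on those units the gap between marginal cost and willingness to pay runs from 0 up to 7.
DWL = ½ × 7 × 7 = 24.5.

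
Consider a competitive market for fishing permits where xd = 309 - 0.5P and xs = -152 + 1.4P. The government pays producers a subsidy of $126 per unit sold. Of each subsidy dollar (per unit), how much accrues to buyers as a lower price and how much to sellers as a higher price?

Pre-subsidy: 309 - 0.5P = -152 + 1.4P gives P* = 4610/19, x* = 3566/19.
With the subsidy, sellers receive Ps = Pb + 126 for each unit, where Pb is the price buyers pay.
Supply in terms of Pb becomes xs = -152 + 1.4(Pb + 126) = 24.4 + 1.4Pb. Setting this equal to demand: 309 - 0.5Pb = 24.4 + 1.4Pb, so Pb = 2846/19.
Sellers receive Ps = 2846/19 + 126 = 5240/19; x' = 309 − 0.5·(2846/19) = 4448/19.
Buyers' price falls by P* − Pb = 4610/19 − 2846/19 = 1764/19; sellers' price rises by Ps − P* = 5240/19 − 4610/19 = 630/19.

Buyers gain 1764/19 per unit; sellers gain 630/19 per unit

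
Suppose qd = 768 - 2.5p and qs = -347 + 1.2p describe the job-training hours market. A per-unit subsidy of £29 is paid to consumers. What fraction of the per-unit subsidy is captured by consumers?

Consumer share = 12/37

Pre-subsidy: 768 - 2.5p = -347 + 1.2p gives p* = 11150/37, q* = 541/37.
With the rebate, buyers effectively pay pb = ps − 29, where ps is the price sellers receive.
Demand in terms of ps becomes qd = 768 − 2.5(ps − 29) = 840.5 - 2.5ps. Setting this equal to supply: 840.5 - 2.5ps = -347 + 1.2ps, so ps = 11875/37.
Buyers pay pb = 11875/37 − 29 = 10802/37; q' = -347 + 1.2·(11875/37) = 1411/37.
Buyers' price falls by p* − pb = 11150/37 − 10802/37 = 348/37; sellers' price rises by ps − p* = 11875/37 − 11150/37 = 725/37.
So consumers capture (348/37)/29 = 12/37 of each unit of subsidy.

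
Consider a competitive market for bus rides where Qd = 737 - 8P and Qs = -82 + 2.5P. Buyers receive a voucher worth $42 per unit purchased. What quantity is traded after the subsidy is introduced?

Q' = 193

Pre-subsidy: 737 - 8P = -82 + 2.5P gives P* = 78, Q* = 113.
With the rebate, buyers effectively pay Pb = Ps − 42, where Ps is the price sellers receive.
Demand in terms of Ps becomes Qd = 737 − 8(Ps − 42) = 1073 - 8Ps. Setting this equal to supply: 1073 - 8Ps = -82 + 2.5Ps, so Ps = 110.
Buyers pay Pb = 110 − 42 = 68; Q' = -82 + 2.5·110 = 193.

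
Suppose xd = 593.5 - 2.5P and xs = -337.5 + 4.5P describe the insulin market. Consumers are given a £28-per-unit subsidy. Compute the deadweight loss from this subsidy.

Deadweight loss = £630

Pre-subsidy: 593.5 - 2.5P = -337.5 + 4.5P gives P* = 133, x* = 261.
With the rebate, buyers effectively pay Pb = Ps − 28, where Ps is the price sellers receive.
Demand in terms of Ps becomes xd = 593.5 − 2.5(Ps − 28) = 663.5 - 2.5Ps. Setting this equal to supply: 663.5 - 2.5Ps = -337.5 + 4.5Ps, so Ps = 143.
Buyers pay Pb = 143 − 28 = 115; x' = -337.5 + 4.5·143 = 306.
The subsidy expands output by 306 − 261 = 45 past the efficient level; on those units the gap between marginal cost and willingness to pay runs from 0 up to 28.
DWL = ½ × 28 × 45 = 630.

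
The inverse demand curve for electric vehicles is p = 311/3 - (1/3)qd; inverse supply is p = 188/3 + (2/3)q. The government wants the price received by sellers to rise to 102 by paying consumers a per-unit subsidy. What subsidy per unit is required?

At a seller price of 102, quantity supplied is -94 + 1.5·102 = 59.
Buyers absorb 59 only when they pay pb = 311/3 − (1/3)·59 = 84.
s = ps − pb = 102 − 84 = 18.

Required subsidy s = 18 per unit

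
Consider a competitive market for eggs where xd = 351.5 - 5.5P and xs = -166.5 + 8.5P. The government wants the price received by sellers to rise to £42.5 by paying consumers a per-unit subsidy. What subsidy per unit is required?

At a seller price of 42.5, quantity supplied is -166.5 + 8.5·42.5 = 194.75.
Buyers absorb 194.75 only when they pay Pb with 351.5 − 5.5·Pb = 194.75, i.e. Pb = 28.5.
s = Ps − Pb = 42.5 − 28.5 = 14.

Required subsidy s = £14 per unit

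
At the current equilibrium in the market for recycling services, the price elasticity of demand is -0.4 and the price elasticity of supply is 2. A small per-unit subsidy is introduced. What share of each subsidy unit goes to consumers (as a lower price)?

For a small subsidy around the equilibrium, the benefit split depends on the relative slopes, which at a point are proportional to the elasticities.
Buyer share = εs/(εs + |εd|) = 2/(2 + 0.4) = 5/6; seller share = |εd|/(εs + |εd|) = 1/6.

Consumer share = 5/6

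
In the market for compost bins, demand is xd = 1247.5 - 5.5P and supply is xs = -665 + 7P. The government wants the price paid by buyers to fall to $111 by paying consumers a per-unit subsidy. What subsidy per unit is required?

At a buyer price of 111, quantity demanded is 1247.5 − 5.5·111 = 637.
Sellers supply 637 only when they receive Ps with -665 + 7·Ps = 637, i.e. Ps = 186.
s = Ps − Pb = 186 − 111 = 75.

Required subsidy s = $75 per unit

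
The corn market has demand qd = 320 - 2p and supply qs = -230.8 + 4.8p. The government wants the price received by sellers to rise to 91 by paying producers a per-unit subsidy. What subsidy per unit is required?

At a seller price of 91, quantity supplied is -230.8 + 4.8·91 = 206.
Buyers absorb 206 only when they pay pb with 320 − 2·pb = 206, i.e. pb = 57.
s = ps − pb = 91 − 57 = 34.

Required subsidy s = 34 per unit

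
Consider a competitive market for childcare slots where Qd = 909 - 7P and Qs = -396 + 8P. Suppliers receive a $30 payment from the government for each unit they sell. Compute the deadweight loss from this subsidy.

Pre-subsidy: 909 - 7P = -396 + 8P gives P* = 87, Q* = 300.
With the subsidy, sellers receive Ps = Pb + 30 for each unit, where Pb is the price buyers pay.
Supply in terms of Pb becomes Qs = -396 + 8(Pb + 30) = -156 + 8Pb. Setting this equal to demand: 909 - 7Pb = -156 + 8Pb, so Pb = 71.
Sellers receive Ps = 71 + 30 = 101; Q' = 909 − 7·71 = 412.
The subsidy expands output by 412 − 300 = 112 past the efficient level; on those units the gap between marginal cost and willingness to pay runs from 0 up to 30.
DWL = ½ × 30 × 112 = 1680.

Deadweight loss = $1680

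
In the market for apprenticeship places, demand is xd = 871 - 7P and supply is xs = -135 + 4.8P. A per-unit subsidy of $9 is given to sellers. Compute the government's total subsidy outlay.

Pre-subsidy: 871 - 7P = -135 + 4.8P gives P* = 5030/59, x* = 16179/59.
With the subsidy, sellers receive Ps = Pb + 9 for each unit, where Pb is the price buyers pay.
Supply in terms of Pb becomes xs = -135 + 4.8(Pb + 9) = -91.8 + 4.8Pb. Setting this equal to demand: 871 - 7Pb = -91.8 + 4.8Pb, so Pb = 4814/59.
Sellers receive Ps = 4814/59 + 9 = 5345/59; x' = 871 − 7·(4814/59) = 17691/59.
Government outlay = subsidy × quantity = 9 × 17691/59 = 159219/59.

Government cost = 159219/59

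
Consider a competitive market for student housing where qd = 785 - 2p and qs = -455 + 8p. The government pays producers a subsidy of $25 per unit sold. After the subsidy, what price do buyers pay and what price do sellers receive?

Pre-subsidy: 785 - 2p = -455 + 8p gives p* = 124, q* = 537.
With the subsidy, sellers receive ps = pb + 25 for each unit, where pb is the price buyers pay.
Supply in terms of pb becomes qs = -455 + 8(pb + 25) = -255 + 8pb. Setting this equal to demand: 785 - 2pb = -255 + 8pb, so pb = 104.
Sellers receive ps = 104 + 25 = 129; q' = 785 − 2·104 = 577.

Buyers pay $104; sellers receive $129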